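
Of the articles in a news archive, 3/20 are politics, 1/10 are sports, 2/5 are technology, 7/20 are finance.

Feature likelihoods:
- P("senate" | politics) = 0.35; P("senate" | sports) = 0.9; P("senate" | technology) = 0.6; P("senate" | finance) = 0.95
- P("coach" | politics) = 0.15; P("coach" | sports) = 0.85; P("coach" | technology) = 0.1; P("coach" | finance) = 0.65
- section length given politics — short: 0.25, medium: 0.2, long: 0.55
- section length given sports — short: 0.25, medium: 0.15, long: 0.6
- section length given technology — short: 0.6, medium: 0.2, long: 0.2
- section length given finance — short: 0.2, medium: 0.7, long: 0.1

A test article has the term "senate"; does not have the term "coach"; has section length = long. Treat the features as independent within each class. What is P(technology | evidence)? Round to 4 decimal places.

politics: 0.15 × 0.35 × (1−0.15) × 0.55 = 0.02454375
sports: 0.1 × 0.9 × (1−0.85) × 0.6 = 0.0081
technology: 0.4 × 0.6 × (1−0.1) × 0.2 = 0.0432
finance: 0.35 × 0.95 × (1−0.65) × 0.1 = 0.0116375
P(technology | x) = 0.0432 / 0.08748125 ≈ 0.4938

0.4938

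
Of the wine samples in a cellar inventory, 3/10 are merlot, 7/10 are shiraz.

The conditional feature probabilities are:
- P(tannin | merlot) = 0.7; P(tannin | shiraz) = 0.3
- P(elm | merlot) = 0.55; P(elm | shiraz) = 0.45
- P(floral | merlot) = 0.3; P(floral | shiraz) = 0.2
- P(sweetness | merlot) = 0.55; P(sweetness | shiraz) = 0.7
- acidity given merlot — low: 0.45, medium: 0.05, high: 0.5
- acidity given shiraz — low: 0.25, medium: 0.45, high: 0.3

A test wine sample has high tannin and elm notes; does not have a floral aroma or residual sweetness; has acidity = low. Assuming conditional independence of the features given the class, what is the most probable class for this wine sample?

merlot

merlot: 0.3 × 0.7 × 0.55 × (1−0.3) × (1−0.55) × 0.45 = 0.016372125
shiraz: 0.7 × 0.3 × 0.45 × (1−0.2) × (1−0.7) × 0.25 = 0.00567
Highest score → merlot.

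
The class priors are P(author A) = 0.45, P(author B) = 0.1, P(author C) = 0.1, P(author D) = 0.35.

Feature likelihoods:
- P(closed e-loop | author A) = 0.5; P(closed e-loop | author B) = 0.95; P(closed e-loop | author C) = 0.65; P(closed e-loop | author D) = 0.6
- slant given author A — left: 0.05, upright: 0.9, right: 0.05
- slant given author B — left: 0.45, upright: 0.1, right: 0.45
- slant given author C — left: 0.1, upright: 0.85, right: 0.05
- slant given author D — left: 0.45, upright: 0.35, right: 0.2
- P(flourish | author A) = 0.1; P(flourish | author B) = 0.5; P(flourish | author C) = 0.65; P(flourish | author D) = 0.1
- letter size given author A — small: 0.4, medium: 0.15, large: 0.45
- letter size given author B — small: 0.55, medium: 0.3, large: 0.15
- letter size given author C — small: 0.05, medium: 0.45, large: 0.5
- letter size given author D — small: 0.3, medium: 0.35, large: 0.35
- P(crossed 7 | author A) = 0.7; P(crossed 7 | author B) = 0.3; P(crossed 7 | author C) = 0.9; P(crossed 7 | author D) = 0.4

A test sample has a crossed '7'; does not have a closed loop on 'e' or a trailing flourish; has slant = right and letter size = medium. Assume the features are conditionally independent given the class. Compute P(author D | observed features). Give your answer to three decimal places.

0.714

author A: 0.45 × (1−0.5) × 0.05 × (1−0.1) × 0.15 × 0.7 = 0.001063125
author B: 0.1 × (1−0.95) × 0.45 × (1−0.5) × 0.3 × 0.3 = 0.00010125
author C: 0.1 × (1−0.65) × 0.05 × (1−0.65) × 0.45 × 0.9 = 0.0002480625
author D: 0.35 × (1−0.6) × 0.2 × (1−0.1) × 0.35 × 0.4 = 0.003528
P(author D | x) = 0.003528 / 0.0049404375 ≈ 0.714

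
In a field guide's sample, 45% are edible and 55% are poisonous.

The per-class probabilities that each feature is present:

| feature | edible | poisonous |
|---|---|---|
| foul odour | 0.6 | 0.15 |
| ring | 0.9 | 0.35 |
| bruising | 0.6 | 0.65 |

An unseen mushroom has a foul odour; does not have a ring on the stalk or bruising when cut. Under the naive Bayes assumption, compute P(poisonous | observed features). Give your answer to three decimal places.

0.635

edible: 0.45 × 0.6 × (1−0.9) × (1−0.6) = 0.0108
poisonous: 0.55 × 0.15 × (1−0.35) × (1−0.65) = 0.01876875
P(poisonous | x) = 0.01876875 / 0.02956875 ≈ 0.635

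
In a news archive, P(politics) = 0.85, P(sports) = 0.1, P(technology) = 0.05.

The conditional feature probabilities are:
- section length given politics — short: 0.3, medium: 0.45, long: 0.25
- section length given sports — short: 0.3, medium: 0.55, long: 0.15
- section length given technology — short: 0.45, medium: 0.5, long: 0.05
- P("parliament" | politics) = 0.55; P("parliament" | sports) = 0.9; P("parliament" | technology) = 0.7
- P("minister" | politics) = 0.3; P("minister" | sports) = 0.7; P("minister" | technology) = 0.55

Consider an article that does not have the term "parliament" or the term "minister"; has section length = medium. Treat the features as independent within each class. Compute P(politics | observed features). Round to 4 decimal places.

politics: 0.85 × 0.45 × (1−0.55) × (1−0.3) = 0.1204875
sports: 0.1 × 0.55 × (1−0.9) × (1−0.7) = 0.00165
technology: 0.05 × 0.5 × (1−0.7) × (1−0.55) = 0.003375
P(politics | x) = 0.1204875 / 0.1255125 ≈ 0.9600

0.9600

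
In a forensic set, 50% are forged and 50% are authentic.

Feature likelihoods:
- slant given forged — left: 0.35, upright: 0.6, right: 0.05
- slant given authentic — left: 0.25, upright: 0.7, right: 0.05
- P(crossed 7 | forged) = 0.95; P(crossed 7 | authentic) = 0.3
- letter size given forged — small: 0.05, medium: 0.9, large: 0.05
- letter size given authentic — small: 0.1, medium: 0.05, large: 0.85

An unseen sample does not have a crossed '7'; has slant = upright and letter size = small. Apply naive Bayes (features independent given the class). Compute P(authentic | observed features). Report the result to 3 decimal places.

forged: 0.5 × 0.6 × (1−0.95) × 0.05 = 0.00075
authentic: 0.5 × 0.7 × (1−0.3) × 0.1 = 0.0245
P(authentic | x) = 0.0245 / 0.02525 ≈ 0.970

0.970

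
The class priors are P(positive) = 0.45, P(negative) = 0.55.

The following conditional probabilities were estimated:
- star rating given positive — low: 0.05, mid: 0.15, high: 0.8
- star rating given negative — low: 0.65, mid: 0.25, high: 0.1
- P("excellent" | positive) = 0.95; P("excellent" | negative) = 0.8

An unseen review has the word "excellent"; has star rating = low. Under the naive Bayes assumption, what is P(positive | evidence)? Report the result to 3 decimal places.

0.070

positive: 0.45 × 0.05 × 0.95 = 0.021375
negative: 0.55 × 0.65 × 0.8 = 0.286
P(positive | x) = 0.021375 / 0.307375 ≈ 0.070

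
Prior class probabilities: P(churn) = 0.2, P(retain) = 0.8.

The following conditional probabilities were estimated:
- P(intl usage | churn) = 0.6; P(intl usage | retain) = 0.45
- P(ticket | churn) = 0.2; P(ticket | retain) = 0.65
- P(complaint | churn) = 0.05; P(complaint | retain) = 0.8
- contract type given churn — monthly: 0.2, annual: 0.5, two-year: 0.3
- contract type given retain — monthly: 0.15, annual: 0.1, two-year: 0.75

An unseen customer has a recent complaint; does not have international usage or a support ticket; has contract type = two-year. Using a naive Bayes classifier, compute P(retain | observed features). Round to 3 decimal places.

0.990

churn: 0.2 × (1−0.6) × (1−0.2) × 0.05 × 0.3 = 0.00096
retain: 0.8 × (1−0.45) × (1−0.65) × 0.8 × 0.75 = 0.0924
P(retain | x) = 0.0924 / 0.09336 ≈ 0.990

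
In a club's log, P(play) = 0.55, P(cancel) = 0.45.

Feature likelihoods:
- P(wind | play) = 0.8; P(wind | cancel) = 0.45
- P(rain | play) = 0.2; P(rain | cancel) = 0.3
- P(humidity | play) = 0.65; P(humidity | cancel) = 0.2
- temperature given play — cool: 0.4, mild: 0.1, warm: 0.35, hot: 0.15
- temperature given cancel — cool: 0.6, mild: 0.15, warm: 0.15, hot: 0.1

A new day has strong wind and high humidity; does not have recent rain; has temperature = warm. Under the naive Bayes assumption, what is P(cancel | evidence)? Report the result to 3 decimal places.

play: 0.55 × 0.8 × (1−0.2) × 0.65 × 0.35 = 0.08008
cancel: 0.45 × 0.45 × (1−0.3) × 0.2 × 0.15 = 0.0042525
P(cancel | x) = 0.0042525 / 0.0843325 ≈ 0.050

0.050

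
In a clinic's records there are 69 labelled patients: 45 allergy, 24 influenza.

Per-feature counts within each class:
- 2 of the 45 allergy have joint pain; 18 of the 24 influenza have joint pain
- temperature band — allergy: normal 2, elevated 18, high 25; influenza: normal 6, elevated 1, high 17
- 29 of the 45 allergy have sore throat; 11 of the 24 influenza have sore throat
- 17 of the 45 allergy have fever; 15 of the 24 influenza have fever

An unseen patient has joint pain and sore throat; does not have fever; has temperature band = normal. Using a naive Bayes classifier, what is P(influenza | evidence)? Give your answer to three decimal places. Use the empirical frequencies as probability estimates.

allergy: (45/69) × (2/45) × (2/45) × (29/45) × (28/45) ≈ 0.00051657
influenza: (24/69) × (18/24) × (6/24) × (11/24) × (9/24) ≈ 0.0112092
P(influenza | x) = 0.0112092 / 0.01172577 ≈ 0.956

0.956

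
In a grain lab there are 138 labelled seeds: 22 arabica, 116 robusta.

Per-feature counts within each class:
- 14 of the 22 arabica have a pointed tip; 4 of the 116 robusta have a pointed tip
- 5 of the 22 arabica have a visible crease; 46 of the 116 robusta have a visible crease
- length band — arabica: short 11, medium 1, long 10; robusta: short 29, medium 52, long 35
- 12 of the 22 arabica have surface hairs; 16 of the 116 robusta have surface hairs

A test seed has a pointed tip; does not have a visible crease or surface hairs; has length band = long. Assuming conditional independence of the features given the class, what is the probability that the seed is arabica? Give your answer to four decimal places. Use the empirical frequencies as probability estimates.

0.7807

arabica: (22/138) × (14/22) × (17/22) × (10/22) × (10/22) ≈ 0.0161968
robusta: (116/138) × (4/116) × (70/116) × (35/116) × (100/116) ≈ 0.0045496
P(arabica | x) = 0.0161968 / 0.0207464 ≈ 0.7807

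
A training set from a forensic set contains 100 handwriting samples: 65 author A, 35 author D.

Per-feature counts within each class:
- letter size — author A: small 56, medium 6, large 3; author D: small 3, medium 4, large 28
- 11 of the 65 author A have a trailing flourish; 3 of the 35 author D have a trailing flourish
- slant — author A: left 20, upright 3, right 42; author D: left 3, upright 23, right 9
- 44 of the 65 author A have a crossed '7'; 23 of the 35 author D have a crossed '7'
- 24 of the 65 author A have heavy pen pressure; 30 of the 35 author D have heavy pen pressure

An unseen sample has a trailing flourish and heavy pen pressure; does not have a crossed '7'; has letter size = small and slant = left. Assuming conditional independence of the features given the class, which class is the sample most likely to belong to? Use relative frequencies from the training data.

author A: (65/100) × (56/65) × (11/65) × (20/65) × (21/65) × (24/65) ≈ 0.00347847
author D: (35/100) × (3/35) × (3/35) × (3/35) × (12/35) × (30/35) ≈ 0.000064773
Highest score → author A.

author A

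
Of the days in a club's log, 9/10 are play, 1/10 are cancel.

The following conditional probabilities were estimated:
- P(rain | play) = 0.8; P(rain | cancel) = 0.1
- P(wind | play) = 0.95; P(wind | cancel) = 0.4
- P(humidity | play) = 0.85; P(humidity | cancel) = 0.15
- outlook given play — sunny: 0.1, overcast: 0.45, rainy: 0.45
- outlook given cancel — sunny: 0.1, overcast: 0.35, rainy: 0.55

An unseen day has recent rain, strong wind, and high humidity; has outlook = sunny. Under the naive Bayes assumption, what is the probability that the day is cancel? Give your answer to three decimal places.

0.001

play: 0.9 × 0.8 × 0.95 × 0.85 × 0.1 = 0.05814
cancel: 0.1 × 0.1 × 0.4 × 0.15 × 0.1 = 0.00006
P(cancel | x) = 0.00006 / 0.0582 ≈ 0.001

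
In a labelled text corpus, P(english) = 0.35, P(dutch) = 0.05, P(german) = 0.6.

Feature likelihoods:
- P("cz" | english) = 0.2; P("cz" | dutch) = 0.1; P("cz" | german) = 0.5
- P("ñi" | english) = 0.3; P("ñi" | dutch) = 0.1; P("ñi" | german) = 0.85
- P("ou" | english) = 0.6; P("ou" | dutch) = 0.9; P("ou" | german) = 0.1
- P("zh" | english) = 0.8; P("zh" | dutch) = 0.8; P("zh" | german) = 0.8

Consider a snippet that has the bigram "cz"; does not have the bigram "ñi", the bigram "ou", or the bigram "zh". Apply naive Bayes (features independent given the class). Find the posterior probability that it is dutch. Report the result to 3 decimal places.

0.007

english: 0.35 × 0.2 × (1−0.3) × (1−0.6) × (1−0.8) = 0.00392
dutch: 0.05 × 0.1 × (1−0.1) × (1−0.9) × (1−0.8) = 0.00009
german: 0.6 × 0.5 × (1−0.85) × (1−0.1) × (1−0.8) = 0.0081
P(dutch | x) = 0.00009 / 0.01211 ≈ 0.007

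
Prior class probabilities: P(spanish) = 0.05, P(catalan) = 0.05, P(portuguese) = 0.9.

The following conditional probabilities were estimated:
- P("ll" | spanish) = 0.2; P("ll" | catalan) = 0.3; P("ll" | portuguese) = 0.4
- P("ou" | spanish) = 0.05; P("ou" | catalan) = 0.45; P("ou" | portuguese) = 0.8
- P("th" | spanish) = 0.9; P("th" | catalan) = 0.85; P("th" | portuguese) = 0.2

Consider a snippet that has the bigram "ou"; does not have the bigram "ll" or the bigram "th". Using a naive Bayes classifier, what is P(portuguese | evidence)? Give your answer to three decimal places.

0.993

spanish: 0.05 × (1−0.2) × 0.05 × (1−0.9) = 0.0002
catalan: 0.05 × (1−0.3) × 0.45 × (1−0.85) = 0.0023625
portuguese: 0.9 × (1−0.4) × 0.8 × (1−0.2) = 0.3456
P(portuguese | x) = 0.3456 / 0.3481625 ≈ 0.993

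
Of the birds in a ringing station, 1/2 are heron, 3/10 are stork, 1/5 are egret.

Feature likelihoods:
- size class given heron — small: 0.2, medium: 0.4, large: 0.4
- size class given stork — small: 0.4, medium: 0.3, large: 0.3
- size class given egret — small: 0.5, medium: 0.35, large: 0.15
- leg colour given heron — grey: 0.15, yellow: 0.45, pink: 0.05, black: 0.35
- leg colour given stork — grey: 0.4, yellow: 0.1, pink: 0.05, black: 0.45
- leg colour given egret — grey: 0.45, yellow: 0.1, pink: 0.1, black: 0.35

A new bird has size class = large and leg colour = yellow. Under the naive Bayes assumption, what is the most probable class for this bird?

heron

heron: 0.5 × 0.4 × 0.45 = 0.09
stork: 0.3 × 0.3 × 0.1 = 0.009
egret: 0.2 × 0.15 × 0.1 = 0.003
Highest score → heron.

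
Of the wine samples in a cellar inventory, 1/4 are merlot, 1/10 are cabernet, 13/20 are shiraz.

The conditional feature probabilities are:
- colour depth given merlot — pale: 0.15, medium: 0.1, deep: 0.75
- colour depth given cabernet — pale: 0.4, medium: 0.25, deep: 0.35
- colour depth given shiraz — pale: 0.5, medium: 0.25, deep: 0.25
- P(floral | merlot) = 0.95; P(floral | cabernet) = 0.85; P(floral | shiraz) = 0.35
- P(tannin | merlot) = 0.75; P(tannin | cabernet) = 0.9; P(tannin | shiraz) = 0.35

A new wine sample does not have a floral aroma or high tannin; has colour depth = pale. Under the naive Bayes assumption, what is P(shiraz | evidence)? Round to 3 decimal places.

merlot: 0.25 × 0.15 × (1−0.95) × (1−0.75) = 0.00046875
cabernet: 0.1 × 0.4 × (1−0.85) × (1−0.9) = 0.0006
shiraz: 0.65 × 0.5 × (1−0.35) × (1−0.35) = 0.1373125
P(shiraz | x) = 0.1373125 / 0.13838125 ≈ 0.992

0.992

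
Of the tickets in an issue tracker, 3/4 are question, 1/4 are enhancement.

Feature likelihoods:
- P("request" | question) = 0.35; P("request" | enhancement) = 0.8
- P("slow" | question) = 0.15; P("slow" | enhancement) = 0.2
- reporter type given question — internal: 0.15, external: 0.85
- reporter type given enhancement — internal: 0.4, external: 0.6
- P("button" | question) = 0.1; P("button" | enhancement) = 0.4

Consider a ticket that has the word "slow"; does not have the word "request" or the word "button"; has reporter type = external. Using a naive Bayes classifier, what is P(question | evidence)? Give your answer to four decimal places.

0.9395

question: 0.75 × (1−0.35) × 0.15 × 0.85 × (1−0.1) = 0.055940625
enhancement: 0.25 × (1−0.8) × 0.2 × 0.6 × (1−0.4) = 0.0036
P(question | x) = 0.055940625 / 0.059540625 ≈ 0.9395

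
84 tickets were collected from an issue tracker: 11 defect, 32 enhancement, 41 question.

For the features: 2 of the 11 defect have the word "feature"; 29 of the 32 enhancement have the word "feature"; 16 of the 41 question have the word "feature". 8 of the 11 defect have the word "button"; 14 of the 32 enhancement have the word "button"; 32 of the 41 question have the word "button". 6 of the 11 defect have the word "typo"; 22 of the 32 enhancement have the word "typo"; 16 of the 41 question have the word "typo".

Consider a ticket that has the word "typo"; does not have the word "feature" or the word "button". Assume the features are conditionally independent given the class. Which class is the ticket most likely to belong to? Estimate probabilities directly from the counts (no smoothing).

defect: (11/84) × (9/11) × (3/11) × (6/11) ≈ 0.0159386
enhancement: (32/84) × (3/32) × (18/32) × (22/32) ≈ 0.0138114
question: (41/84) × (25/41) × (9/41) × (16/41) ≈ 0.025495
Highest score → question.

question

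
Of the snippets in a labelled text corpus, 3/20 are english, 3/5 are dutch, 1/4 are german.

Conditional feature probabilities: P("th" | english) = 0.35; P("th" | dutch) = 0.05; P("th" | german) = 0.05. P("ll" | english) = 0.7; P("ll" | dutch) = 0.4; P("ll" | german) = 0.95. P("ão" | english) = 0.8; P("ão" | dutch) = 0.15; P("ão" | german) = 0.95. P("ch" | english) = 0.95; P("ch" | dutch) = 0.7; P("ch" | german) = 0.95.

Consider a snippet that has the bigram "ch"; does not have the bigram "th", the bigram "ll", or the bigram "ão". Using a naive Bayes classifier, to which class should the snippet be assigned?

dutch

english: 0.15 × (1−0.35) × (1−0.7) × (1−0.8) × 0.95 = 0.0055575
dutch: 0.6 × (1−0.05) × (1−0.4) × (1−0.15) × 0.7 = 0.20349
german: 0.25 × (1−0.05) × (1−0.95) × (1−0.95) × 0.95 = 0.0005640625
Highest score → dutch.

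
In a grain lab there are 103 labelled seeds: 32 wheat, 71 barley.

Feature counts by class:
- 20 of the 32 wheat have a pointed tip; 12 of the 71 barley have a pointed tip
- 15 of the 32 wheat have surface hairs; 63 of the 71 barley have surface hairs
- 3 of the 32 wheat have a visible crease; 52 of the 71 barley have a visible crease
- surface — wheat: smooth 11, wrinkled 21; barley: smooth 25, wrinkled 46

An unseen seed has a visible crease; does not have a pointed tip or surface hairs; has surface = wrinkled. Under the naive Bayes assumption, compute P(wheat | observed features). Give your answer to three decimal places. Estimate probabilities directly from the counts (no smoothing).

0.111

wheat: (32/103) × (12/32) × (17/32) × (3/32) × (21/32) ≈ 0.00380788
barley: (71/103) × (59/71) × (8/71) × (52/71) × (46/71) ≈ 0.030626
P(wheat | x) = 0.00380788 / 0.03443388 ≈ 0.111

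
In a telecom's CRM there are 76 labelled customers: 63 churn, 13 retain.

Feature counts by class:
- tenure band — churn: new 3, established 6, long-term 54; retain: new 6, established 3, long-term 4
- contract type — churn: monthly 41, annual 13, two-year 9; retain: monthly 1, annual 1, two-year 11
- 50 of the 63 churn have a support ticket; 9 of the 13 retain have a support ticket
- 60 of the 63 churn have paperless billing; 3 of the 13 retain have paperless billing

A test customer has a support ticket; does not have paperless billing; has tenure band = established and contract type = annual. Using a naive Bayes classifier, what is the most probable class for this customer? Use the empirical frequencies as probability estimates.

churn: (63/76) × (6/63) × (13/63) × (50/63) × (3/63) ≈ 0.000615674
retain: (13/76) × (3/13) × (1/13) × (9/13) × (10/13) ≈ 0.00161704
Highest score → retain.

retain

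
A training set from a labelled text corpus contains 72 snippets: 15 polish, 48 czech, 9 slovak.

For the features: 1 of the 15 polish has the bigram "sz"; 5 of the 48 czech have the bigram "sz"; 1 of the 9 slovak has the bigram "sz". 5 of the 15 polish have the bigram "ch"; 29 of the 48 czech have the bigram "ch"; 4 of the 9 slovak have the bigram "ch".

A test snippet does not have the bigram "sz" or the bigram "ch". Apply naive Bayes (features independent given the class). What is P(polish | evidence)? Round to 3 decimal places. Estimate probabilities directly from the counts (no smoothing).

polish: (15/72) × (14/15) × (10/15) ≈ 0.12963
czech: (48/72) × (43/48) × (19/48) ≈ 0.2364
slovak: (9/72) × (8/9) × (5/9) ≈ 0.0617284
P(polish | x) = 0.12963 / 0.4277584 ≈ 0.303

0.303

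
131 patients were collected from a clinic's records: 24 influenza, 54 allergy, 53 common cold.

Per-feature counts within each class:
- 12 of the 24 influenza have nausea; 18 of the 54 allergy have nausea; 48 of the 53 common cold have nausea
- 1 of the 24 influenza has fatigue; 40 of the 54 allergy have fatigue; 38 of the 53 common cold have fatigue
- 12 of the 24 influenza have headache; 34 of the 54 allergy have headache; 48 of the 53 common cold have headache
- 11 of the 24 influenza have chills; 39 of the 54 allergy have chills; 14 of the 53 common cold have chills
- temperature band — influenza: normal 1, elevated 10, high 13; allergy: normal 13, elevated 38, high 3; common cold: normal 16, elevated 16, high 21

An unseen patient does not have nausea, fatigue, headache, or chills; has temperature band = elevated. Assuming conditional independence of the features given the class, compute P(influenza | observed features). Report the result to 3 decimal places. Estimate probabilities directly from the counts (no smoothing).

influenza: (24/131) × (12/24) × (23/24) × (12/24) × (13/24) × (10/24) ≈ 0.00990644
allergy: (54/131) × (36/54) × (14/54) × (20/54) × (15/54) × (38/54) ≈ 0.00515809
common cold: (53/131) × (5/53) × (15/53) × (5/53) × (39/53) × (16/53) ≈ 0.000226382
P(influenza | x) = 0.00990644 / 0.015290912 ≈ 0.648

0.648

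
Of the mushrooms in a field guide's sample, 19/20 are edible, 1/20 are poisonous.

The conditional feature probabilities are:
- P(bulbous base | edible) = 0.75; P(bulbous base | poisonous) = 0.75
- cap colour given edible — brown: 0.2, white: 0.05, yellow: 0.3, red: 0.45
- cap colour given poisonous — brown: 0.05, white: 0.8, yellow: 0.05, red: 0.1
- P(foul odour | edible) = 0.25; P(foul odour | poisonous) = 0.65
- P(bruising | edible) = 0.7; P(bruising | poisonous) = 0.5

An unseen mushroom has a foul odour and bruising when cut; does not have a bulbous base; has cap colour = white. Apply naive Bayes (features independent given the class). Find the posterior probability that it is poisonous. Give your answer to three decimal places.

0.610

edible: 0.95 × (1−0.75) × 0.05 × 0.25 × 0.7 = 0.002078125
poisonous: 0.05 × (1−0.75) × 0.8 × 0.65 × 0.5 = 0.00325
P(poisonous | x) = 0.00325 / 0.005328125 ≈ 0.610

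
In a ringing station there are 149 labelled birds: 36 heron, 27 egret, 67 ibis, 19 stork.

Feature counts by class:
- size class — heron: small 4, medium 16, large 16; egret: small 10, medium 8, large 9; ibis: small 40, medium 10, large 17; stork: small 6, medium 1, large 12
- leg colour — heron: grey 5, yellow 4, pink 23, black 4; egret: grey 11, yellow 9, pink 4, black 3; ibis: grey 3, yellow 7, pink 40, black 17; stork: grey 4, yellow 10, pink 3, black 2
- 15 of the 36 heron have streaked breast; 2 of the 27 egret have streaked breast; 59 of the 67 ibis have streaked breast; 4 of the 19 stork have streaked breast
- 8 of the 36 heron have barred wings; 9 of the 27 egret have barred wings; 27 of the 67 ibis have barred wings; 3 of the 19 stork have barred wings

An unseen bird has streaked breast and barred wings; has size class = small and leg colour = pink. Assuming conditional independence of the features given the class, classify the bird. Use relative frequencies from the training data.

ibis

heron: (36/149) × (4/36) × (23/36) × (15/36) × (8/36) ≈ 0.00158809
egret: (27/149) × (10/27) × (4/27) × (2/27) × (9/27) ≈ 0.000245502
ibis: (67/149) × (40/67) × (40/67) × (59/67) × (27/67) ≈ 0.0568755
stork: (19/149) × (6/19) × (3/19) × (4/19) × (3/19) ≈ 0.000211352
Highest score → ibis.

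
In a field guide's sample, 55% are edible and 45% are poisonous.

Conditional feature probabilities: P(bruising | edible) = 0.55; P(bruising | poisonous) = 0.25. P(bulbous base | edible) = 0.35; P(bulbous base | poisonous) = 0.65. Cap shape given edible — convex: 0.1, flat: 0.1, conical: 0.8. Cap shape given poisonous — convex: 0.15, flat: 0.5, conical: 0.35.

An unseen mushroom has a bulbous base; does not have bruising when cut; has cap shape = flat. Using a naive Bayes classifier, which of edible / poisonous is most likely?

poisonous

edible: 0.55 × (1−0.55) × 0.35 × 0.1 = 0.0086625
poisonous: 0.45 × (1−0.25) × 0.65 × 0.5 = 0.1096875
Highest score → poisonous.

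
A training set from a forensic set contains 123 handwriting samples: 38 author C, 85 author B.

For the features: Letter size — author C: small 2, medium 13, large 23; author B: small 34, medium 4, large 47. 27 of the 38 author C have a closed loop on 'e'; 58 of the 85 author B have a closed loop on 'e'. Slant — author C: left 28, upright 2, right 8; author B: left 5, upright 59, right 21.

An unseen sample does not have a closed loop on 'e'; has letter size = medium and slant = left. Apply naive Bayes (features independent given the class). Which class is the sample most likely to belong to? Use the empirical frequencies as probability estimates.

author C

author C: (38/123) × (13/38) × (11/38) × (28/38) ≈ 0.0225435
author B: (85/123) × (4/85) × (27/85) × (5/85) ≈ 0.000607646
Highest score → author C.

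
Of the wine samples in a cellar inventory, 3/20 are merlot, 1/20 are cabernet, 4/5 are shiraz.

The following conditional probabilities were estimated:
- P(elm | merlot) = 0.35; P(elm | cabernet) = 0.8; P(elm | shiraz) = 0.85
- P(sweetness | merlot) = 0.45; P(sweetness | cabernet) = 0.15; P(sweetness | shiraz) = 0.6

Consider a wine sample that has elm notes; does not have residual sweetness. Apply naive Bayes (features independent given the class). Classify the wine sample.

shiraz

merlot: 0.15 × 0.35 × (1−0.45) = 0.028875
cabernet: 0.05 × 0.8 × (1−0.15) = 0.034
shiraz: 0.8 × 0.85 × (1−0.6) = 0.272
Highest score → shiraz.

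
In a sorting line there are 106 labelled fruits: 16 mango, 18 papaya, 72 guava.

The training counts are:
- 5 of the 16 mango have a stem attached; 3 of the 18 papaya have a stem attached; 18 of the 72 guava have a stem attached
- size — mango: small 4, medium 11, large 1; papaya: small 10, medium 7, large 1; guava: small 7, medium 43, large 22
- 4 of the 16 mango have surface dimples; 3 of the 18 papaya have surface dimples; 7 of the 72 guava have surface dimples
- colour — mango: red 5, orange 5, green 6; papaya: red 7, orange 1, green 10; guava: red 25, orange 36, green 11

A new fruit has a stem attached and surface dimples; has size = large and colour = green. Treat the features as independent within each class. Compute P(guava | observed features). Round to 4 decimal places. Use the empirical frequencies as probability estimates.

mango: (16/106) × (5/16) × (1/16) × (4/16) × (6/16) ≈ 0.000276386
papaya: (18/106) × (3/18) × (1/18) × (3/18) × (10/18) ≈ 0.000145586
guava: (72/106) × (18/72) × (22/72) × (7/72) × (11/72) ≈ 0.000770695
P(guava | x) = 0.000770695 / 0.001192667 ≈ 0.6462

0.6462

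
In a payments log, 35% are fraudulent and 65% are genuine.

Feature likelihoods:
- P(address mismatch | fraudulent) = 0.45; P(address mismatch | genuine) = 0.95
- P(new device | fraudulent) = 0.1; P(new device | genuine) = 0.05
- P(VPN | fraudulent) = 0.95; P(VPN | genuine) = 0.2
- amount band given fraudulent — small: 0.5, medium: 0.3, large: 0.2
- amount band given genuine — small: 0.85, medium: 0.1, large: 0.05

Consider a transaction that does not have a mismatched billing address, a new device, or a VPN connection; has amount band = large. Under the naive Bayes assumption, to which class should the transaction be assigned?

fraudulent

fraudulent: 0.35 × (1−0.45) × (1−0.1) × (1−0.95) × 0.2 = 0.0017325
genuine: 0.65 × (1−0.95) × (1−0.05) × (1−0.2) × 0.05 = 0.001235
Highest score → fraudulent.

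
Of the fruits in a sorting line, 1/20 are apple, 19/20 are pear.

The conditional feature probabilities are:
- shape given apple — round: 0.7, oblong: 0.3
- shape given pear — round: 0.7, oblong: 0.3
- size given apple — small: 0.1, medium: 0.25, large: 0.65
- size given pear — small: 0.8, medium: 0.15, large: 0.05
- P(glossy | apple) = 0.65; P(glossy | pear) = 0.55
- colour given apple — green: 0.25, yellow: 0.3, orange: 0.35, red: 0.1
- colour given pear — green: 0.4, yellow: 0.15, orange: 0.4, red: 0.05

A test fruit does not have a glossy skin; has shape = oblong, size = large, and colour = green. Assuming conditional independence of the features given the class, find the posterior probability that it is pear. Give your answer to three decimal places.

0.750

apple: 0.05 × 0.3 × 0.65 × (1−0.65) × 0.25 = 0.000853125
pear: 0.95 × 0.3 × 0.05 × (1−0.55) × 0.4 = 0.002565
P(pear | x) = 0.002565 / 0.003418125 ≈ 0.750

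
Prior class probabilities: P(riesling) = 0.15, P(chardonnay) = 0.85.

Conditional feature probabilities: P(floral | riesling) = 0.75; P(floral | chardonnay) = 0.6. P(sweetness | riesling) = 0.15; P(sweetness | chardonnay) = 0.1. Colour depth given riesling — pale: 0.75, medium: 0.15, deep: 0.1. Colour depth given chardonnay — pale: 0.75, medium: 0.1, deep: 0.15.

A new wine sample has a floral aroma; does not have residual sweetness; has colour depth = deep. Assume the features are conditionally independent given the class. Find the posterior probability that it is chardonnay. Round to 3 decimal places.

riesling: 0.15 × 0.75 × (1−0.15) × 0.1 = 0.0095625
chardonnay: 0.85 × 0.6 × (1−0.1) × 0.15 = 0.06885
P(chardonnay | x) = 0.06885 / 0.0784125 ≈ 0.878

0.878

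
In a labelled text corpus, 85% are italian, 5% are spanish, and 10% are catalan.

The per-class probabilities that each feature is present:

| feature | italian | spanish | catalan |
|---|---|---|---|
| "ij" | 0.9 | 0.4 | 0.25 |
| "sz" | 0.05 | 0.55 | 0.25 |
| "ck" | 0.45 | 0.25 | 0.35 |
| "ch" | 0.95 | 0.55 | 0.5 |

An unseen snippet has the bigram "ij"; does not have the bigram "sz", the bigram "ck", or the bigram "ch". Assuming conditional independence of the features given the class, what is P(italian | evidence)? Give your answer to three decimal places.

italian: 0.85 × 0.9 × (1−0.05) × (1−0.45) × (1−0.95) = 0.019985625
spanish: 0.05 × 0.4 × (1−0.55) × (1−0.25) × (1−0.55) = 0.0030375
catalan: 0.1 × 0.25 × (1−0.25) × (1−0.35) × (1−0.5) = 0.00609375
P(italian | x) = 0.019985625 / 0.029116875 ≈ 0.686

0.686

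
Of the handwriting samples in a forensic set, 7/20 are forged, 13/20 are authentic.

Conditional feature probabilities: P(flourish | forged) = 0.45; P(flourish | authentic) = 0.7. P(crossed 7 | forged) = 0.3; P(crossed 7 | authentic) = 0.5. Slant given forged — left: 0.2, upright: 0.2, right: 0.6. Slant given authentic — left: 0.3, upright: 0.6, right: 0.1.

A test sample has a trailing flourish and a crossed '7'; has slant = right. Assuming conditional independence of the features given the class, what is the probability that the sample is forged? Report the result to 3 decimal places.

0.555

forged: 0.35 × 0.45 × 0.3 × 0.6 = 0.02835
authentic: 0.65 × 0.7 × 0.5 × 0.1 = 0.02275
P(forged | x) = 0.02835 / 0.0511 ≈ 0.555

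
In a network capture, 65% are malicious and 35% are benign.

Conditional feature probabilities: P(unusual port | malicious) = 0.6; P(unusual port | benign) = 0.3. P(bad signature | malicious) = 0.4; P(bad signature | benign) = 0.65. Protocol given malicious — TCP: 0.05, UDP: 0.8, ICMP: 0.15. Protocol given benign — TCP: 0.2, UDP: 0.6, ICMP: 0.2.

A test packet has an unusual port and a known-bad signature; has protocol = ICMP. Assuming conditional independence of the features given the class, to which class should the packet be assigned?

malicious

malicious: 0.65 × 0.6 × 0.4 × 0.15 = 0.0234
benign: 0.35 × 0.3 × 0.65 × 0.2 = 0.01365
Highest score → malicious.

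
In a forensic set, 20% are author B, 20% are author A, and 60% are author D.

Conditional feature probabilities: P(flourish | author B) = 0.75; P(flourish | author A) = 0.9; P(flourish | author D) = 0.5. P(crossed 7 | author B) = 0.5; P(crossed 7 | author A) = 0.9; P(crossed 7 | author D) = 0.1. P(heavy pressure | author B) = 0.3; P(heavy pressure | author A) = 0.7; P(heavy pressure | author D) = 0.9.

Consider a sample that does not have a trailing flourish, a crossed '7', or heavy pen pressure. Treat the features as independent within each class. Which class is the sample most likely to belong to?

author D

author B: 0.2 × (1−0.75) × (1−0.5) × (1−0.3) = 0.0175
author A: 0.2 × (1−0.9) × (1−0.9) × (1−0.7) = 0.0006
author D: 0.6 × (1−0.5) × (1−0.1) × (1−0.9) = 0.027
Highest score → author D.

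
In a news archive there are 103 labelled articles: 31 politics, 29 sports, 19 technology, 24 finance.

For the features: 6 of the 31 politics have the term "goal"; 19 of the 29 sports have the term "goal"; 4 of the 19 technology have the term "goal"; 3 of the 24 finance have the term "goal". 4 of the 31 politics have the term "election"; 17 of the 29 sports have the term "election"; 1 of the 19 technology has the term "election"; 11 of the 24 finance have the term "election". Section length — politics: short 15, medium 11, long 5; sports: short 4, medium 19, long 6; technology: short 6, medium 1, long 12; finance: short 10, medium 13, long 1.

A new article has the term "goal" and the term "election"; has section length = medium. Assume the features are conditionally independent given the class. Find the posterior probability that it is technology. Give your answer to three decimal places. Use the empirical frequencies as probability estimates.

0.001

politics: (31/103) × (6/31) × (4/31) × (11/31) ≈ 0.00266712
sports: (29/103) × (19/29) × (17/29) × (19/29) ≈ 0.0708472
technology: (19/103) × (4/19) × (1/19) × (1/19) ≈ 0.000107576
finance: (24/103) × (3/24) × (11/24) × (13/24) ≈ 0.00723099
P(technology | x) = 0.000107576 / 0.080852886 ≈ 0.001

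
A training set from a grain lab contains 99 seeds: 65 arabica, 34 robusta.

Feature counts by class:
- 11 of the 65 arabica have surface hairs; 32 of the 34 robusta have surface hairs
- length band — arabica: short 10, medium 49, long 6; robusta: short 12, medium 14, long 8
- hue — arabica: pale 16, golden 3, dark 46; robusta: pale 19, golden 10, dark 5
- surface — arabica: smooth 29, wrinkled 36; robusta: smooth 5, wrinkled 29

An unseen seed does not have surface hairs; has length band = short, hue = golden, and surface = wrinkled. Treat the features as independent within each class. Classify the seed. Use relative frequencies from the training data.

arabica: (65/99) × (54/65) × (10/65) × (3/65) × (36/65) ≈ 0.00214507
robusta: (34/99) × (2/34) × (12/34) × (10/34) × (29/34) ≈ 0.0017887
Highest score → arabica.

arabica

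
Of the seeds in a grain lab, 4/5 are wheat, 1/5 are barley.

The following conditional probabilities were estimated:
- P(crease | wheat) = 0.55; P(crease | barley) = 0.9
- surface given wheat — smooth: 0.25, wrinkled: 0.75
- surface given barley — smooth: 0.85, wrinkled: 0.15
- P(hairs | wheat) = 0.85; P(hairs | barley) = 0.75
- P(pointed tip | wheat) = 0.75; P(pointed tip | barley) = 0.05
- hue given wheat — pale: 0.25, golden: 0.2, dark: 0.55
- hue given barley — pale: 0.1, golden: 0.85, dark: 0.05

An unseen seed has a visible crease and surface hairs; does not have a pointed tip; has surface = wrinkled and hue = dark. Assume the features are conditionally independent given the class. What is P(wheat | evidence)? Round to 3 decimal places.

wheat: 0.8 × 0.55 × 0.75 × 0.85 × (1−0.75) × 0.55 = 0.03856875
barley: 0.2 × 0.9 × 0.15 × 0.75 × (1−0.05) × 0.05 = 0.000961875
P(wheat | x) = 0.03856875 / 0.039530625 ≈ 0.976

0.976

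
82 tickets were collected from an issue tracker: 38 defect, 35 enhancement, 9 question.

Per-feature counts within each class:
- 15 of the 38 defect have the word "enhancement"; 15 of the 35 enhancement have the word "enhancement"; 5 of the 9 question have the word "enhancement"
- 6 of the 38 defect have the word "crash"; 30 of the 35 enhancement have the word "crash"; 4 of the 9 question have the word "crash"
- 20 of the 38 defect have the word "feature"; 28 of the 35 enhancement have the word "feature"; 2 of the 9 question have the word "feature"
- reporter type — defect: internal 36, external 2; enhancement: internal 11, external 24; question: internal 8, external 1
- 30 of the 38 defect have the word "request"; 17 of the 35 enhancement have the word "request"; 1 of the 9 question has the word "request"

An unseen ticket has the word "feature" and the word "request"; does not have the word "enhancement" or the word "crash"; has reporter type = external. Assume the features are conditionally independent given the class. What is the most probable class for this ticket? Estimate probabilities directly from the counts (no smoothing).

defect: (38/82) × (23/38) × (32/38) × (20/38) × (2/38) × (30/38) ≈ 0.00516548
enhancement: (35/82) × (20/35) × (5/35) × (28/35) × (24/35) × (17/35) ≈ 0.00928394
question: (9/82) × (4/9) × (5/9) × (2/9) × (1/9) × (1/9) ≈ 0.0000743492
Highest score → enhancement.

enhancement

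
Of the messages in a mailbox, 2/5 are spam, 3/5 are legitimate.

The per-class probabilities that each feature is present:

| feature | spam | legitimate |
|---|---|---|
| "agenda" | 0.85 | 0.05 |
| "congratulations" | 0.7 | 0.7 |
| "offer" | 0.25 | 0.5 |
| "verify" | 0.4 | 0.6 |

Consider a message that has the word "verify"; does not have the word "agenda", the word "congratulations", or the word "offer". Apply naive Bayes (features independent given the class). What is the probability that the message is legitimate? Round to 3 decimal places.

0.905

spam: 0.4 × (1−0.85) × (1−0.7) × (1−0.25) × 0.4 = 0.0054
legitimate: 0.6 × (1−0.05) × (1−0.7) × (1−0.5) × 0.6 = 0.0513
P(legitimate | x) = 0.0513 / 0.0567 ≈ 0.905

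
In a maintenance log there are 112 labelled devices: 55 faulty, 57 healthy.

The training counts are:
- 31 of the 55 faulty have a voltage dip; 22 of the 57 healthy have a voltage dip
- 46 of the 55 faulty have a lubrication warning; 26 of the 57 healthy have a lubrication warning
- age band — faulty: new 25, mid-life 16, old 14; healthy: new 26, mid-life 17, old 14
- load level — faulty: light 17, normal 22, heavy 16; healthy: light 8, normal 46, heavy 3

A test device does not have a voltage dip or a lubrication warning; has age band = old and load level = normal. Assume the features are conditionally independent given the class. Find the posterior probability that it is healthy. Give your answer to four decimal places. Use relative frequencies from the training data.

0.9042

faulty: (55/112) × (24/55) × (9/55) × (14/55) × (22/55) ≈ 0.00357025
healthy: (57/112) × (35/57) × (31/57) × (14/57) × (46/57) ≈ 0.0336878
P(healthy | x) = 0.0336878 / 0.03725805 ≈ 0.9042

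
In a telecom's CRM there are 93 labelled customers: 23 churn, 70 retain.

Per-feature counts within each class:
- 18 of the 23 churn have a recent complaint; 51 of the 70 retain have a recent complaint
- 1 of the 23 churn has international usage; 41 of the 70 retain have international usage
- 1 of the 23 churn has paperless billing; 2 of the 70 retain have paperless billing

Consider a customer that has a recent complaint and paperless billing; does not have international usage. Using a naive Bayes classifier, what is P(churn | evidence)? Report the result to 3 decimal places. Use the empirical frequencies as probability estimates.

0.554

churn: (23/93) × (18/23) × (22/23) × (1/23) ≈ 0.00804927
retain: (70/93) × (51/70) × (29/70) × (2/70) ≈ 0.00649111
P(churn | x) = 0.00804927 / 0.01454038 ≈ 0.554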